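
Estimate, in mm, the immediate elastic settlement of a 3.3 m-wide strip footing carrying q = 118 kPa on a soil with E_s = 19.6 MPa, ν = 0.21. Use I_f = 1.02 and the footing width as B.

Immediate (elastic) settlement: S_e = q·B·(1−ν²)/E_s · I_f.
E_s = 19.6 MPa = 19600 kPa.
S_e = 118 × 3.3 × (1 − 0.21²) / 19600 × 1.02
    = 118 × 3.3 × 0.9559 / 19600 × 1.02
    = 0.01937 m = 19.37 mm

S_e ≈ 19.4 mm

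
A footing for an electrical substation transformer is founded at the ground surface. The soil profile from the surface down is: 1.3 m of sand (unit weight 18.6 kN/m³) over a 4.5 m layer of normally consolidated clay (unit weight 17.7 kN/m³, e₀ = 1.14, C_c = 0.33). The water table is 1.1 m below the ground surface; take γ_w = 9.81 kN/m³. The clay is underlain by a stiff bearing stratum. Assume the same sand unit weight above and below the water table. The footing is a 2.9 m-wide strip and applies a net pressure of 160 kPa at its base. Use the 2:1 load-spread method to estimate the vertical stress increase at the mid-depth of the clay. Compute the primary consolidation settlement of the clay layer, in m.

S_c ≈ 0.31 m

Mid-depth of clay below the ground surface: z = 1.3 + 4.5/2 = 3.55 m.
Total vertical stress at mid-clay: σ_v = 18.6×1.3 + 17.7×2.25 = 64.005 kPa.
Pore pressure: u = 9.81×(3.55 − 1.1) = 24.035 kPa.
Initial effective stress: σ'_0 = σ_v − u = 64.005 − 24.035 = 39.97 kPa.
Stress increase at mid-clay by the 2:1 spreading method:
Δσ = qB/(B+z) = 160×2.9/(2.9+3.55) = 71.938 kPa
Final effective stress: σ'_f = σ'_0 + Δσ = 39.97 + 71.938 = 111.91 kPa.
Normally consolidated clay, so the full stress increment lies on the virgin compression line:
S_c = C_c·H/(1+e₀)·log₁₀(σ'_f/σ'_0) = 0.33×4.5/(1+1.14)×log₁₀(111.91/39.97)
    = 0.69393 × 0.44713 = 0.3103 m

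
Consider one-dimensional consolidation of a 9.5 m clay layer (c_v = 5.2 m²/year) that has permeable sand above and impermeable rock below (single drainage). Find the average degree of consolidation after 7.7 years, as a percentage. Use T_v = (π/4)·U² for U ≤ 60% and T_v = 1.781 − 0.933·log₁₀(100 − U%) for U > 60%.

Drainage path length: H_d = H = 9.5 m (single drainage).
T_v = c_v·t/H_d² = 5.2×7.7/9.5² = 0.44366.
T_v = 0.44366 corresponds to the U > 60% branch:
U = 1 − 10^((1.781 − T_v)/0.933)/100 = 0.7287

U ≈ 72.9 %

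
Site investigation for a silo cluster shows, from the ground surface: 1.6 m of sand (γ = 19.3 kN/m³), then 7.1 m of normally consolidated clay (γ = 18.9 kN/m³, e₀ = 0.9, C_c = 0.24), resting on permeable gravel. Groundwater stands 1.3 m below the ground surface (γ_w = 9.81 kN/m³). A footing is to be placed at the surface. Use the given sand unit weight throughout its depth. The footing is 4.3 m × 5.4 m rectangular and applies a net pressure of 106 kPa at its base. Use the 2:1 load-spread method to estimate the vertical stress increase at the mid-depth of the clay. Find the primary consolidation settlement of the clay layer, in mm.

Mid-depth of clay below the ground surface: z = 1.6 + 7.1/2 = 5.15 m.
Total vertical stress at mid-clay: σ_v = 19.3×1.6 + 18.9×3.55 = 97.975 kPa.
Pore pressure: u = 9.81×(5.15 − 1.3) = 37.769 kPa.
Initial effective stress: σ'_0 = σ_v − u = 97.975 − 37.769 = 60.206 kPa.
Stress increase at mid-clay by the 2:1 spreading method:
Δσ = qBL/((B+z)(L+z)) = 106×4.3×5.4/((4.3+5.15)(5.4+5.15)) = 24.688 kPa
Final effective stress: σ'_f = σ'_0 + Δσ = 60.206 + 24.688 = 84.894 kPa.
Normally consolidated clay, so the full stress increment lies on the virgin compression line:
S_c = C_c·H/(1+e₀)·log₁₀(σ'_f/σ'_0) = 0.24×7.1/(1+0.9)×log₁₀(84.894/60.206)
    = 0.89684 × 0.14924 = 0.1338 m

S_c ≈ 134 mm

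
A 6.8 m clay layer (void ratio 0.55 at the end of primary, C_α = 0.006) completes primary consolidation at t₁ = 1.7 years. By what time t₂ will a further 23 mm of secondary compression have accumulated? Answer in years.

S_s = C_α·H/(1+e_p)·log₁₀(t₂/t₁) ⇒ log₁₀(t₂/t₁) = S_s·(1+e_p)/(C_α·H).
log₁₀(t₂/t₁) = 0.023 × (1+0.55) / (0.006×6.8) = 0.8738
t₂ = t₁ × 10^0.8738 = 1.7 × 7.478 = 12.71 years

t₂ ≈ 12.7 years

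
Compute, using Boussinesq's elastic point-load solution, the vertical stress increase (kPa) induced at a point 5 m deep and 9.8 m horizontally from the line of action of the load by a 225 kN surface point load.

Boussinesq vertical stress below a point load on an elastic half-space:
Δσ_z = 3P/(2πz²) · [1 + (r/z)²]^(−5/2)
r/z = 9.8/5 = 1.96; [1+(r/z)²]^(−5/2) = 0.019388.
Δσ_z = 3×225/(2π×5²) × 0.019388 = 4.2972 × 0.019388 = 0.08331 kPa

Δσ_z ≈ 0.0833 kPa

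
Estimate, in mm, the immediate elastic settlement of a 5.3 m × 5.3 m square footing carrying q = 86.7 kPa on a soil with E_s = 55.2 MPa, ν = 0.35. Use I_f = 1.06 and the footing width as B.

S_e ≈ 7.74 mm

Immediate (elastic) settlement: S_e = q·B·(1−ν²)/E_s · I_f.
E_s = 55.2 MPa = 55200 kPa.
S_e = 86.7 × 5.3 × (1 − 0.35²) / 55200 × 1.06
    = 86.7 × 5.3 × 0.8775 / 55200 × 1.06
    = 0.007743 m = 7.743 mm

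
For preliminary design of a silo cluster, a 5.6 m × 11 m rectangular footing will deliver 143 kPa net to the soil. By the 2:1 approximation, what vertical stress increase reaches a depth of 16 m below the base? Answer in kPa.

By the 2:1 method the load spreads at 1 horizontal : 2 vertical, so at depth z the loaded area has grown by z in each plan dimension:
Δσ = qBL/((B+z)(L+z)) = 143×5.6×11/((5.6+16)(11+16)) = 15.104 kPa

Δσ_z ≈ 15.1 kPa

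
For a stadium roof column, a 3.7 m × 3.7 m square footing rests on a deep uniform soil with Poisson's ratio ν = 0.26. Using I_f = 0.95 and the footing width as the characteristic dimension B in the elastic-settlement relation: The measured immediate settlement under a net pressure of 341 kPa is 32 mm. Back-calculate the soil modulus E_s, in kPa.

S_e = q·B·(1−ν²)/E_s · I_f  ⇒  E_s = q·B·(1−ν²)·I_f / S_e.
E_s = 341 × 3.7 × 0.9324 × 0.95 / 0.032 = 34920 kPa

E_s ≈ 34900 kPa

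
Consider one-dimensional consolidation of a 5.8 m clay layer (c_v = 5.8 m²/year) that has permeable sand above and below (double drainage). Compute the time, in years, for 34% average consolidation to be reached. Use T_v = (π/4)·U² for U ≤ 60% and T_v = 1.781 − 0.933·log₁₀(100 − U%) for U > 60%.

t ≈ 0.132 years

Drainage path length: H_d = H/2 = 2.9 m (double drainage).
U ≤ 60%: T_v = (π/4)·U² = (π/4)×0.34² = 0.090792.
t = T_v·H_d²/c_v = 0.090792×2.9²/5.8 = 0.1316 years.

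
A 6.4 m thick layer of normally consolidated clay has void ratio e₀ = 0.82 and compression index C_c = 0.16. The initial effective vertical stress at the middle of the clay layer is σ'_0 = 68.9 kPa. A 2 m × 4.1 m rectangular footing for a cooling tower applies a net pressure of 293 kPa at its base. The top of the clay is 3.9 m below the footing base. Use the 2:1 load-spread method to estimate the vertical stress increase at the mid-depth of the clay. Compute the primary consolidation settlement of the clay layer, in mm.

S_c ≈ 71.9 mm

Mid-depth of clay below the footing base: z = 3.9 + 6.4/2 = 7.1 m.
Stress increase at mid-clay by the 2:1 spreading method:
Δσ = qBL/((B+z)(L+z)) = 293×2×4.1/((2+7.1)(4.1+7.1)) = 23.573 kPa
Final effective stress: σ'_f = σ'_0 + Δσ = 68.9 + 23.573 = 92.473 kPa.
Normally consolidated clay, so the full stress increment lies on the virgin compression line:
S_c = C_c·H/(1+e₀)·log₁₀(σ'_f/σ'_0) = 0.16×6.4/(1+0.82)×log₁₀(92.473/68.9)
    = 0.56264 × 0.1278 = 0.07191 m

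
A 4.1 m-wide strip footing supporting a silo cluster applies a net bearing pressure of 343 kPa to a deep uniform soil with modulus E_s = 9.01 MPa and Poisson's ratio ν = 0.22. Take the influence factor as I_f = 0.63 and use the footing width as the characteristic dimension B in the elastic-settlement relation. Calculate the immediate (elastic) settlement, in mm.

S_e ≈ 93.6 mm

Immediate (elastic) settlement: S_e = q·B·(1−ν²)/E_s · I_f.
E_s = 9.01 MPa = 9010 kPa.
S_e = 343 × 4.1 × (1 − 0.22²) / 9010 × 0.63
    = 343 × 4.1 × 0.9516 / 9010 × 0.63
    = 0.09357 m = 93.57 mm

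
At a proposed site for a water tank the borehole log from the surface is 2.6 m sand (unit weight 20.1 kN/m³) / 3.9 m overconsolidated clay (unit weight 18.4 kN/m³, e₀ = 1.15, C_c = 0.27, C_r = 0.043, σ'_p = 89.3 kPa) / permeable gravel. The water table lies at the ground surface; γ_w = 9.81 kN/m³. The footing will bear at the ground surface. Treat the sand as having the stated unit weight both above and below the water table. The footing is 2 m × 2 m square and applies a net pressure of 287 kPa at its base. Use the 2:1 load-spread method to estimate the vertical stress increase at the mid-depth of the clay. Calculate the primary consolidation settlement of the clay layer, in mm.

Mid-depth of clay below the ground surface: z = 2.6 + 3.9/2 = 4.55 m.
Total vertical stress at mid-clay: σ_v = 20.1×2.6 + 18.4×1.95 = 88.14 kPa.
Pore pressure: u = 9.81×(4.55 − 0) = 44.636 kPa.
Initial effective stress: σ'_0 = σ_v − u = 88.14 − 44.636 = 43.504 kPa.
Stress increase at mid-clay by the 2:1 spreading method:
Δσ = qBL/((B+z)(L+z)) = 287×2×2/((2+4.55)(2+4.55)) = 26.758 kPa
Final effective stress: σ'_f = 43.504 + 26.758 = 70.262 kPa.
σ'_f = 70.262 ≤ σ'_p = 89.3 kPa, so the clay remains overconsolidated and only the recompression index applies:
S_c = C_r·H/(1+e₀)·log₁₀(σ'_f/σ'_0) = 0.043×3.9/2.15×log₁₀(70.262/43.504)
    = 0.078002 × 0.20819 = 0.01624 m

S_c ≈ 16.2 mm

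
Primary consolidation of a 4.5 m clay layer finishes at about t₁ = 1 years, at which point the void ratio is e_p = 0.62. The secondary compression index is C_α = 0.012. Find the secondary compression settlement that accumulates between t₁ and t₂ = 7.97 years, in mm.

Secondary compression: S_s = C_α·H/(1+e_p)·log₁₀(t₂/t₁)
S_s = 0.012×4.5/(1+0.62)×log₁₀(7.97/1)
    = 0.03333 × 0.9015 = 0.03005 m

S_s ≈ 30 mm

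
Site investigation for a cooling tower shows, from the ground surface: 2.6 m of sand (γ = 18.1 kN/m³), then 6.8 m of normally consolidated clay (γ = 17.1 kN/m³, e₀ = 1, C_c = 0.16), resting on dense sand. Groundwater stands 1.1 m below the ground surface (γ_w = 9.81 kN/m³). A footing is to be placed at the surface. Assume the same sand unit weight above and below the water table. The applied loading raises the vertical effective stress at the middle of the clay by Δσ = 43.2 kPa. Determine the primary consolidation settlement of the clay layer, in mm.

Mid-depth of clay below the ground surface: z = 2.6 + 6.8/2 = 6 m.
Total vertical stress at mid-clay: σ_v = 18.1×2.6 + 17.1×3.4 = 105.2 kPa.
Pore pressure: u = 9.81×(6 − 1.1) = 48.069 kPa.
Initial effective stress: σ'_0 = σ_v − u = 105.2 − 48.069 = 57.131 kPa.
Final effective stress: σ'_f = σ'_0 + Δσ = 57.131 + 43.2 = 100.33 kPa.
Normally consolidated clay, so the full stress increment lies on the virgin compression line:
S_c = C_c·H/(1+e₀)·log₁₀(σ'_f/σ'_0) = 0.16×6.8/(1+1)×log₁₀(100.33/57.131)
    = 0.544 × 0.24456 = 0.133 m

S_c ≈ 133 mm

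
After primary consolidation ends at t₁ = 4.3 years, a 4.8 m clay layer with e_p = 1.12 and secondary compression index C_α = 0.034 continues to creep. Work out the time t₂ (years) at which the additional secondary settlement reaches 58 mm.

t₂ ≈ 24.4 years

S_s = C_α·H/(1+e_p)·log₁₀(t₂/t₁) ⇒ log₁₀(t₂/t₁) = S_s·(1+e_p)/(C_α·H).
log₁₀(t₂/t₁) = 0.058 × (1+1.12) / (0.034×4.8) = 0.7534
t₂ = t₁ × 10^0.7534 = 4.3 × 5.668 = 24.37 years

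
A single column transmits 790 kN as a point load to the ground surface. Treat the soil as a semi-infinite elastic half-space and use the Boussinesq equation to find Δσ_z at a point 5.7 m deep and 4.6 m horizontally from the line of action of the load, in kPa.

Boussinesq vertical stress below a point load on an elastic half-space:
Δσ_z = 3P/(2πz²) · [1 + (r/z)²]^(−5/2)
r/z = 4.6/5.7 = 0.80702; [1+(r/z)²]^(−5/2) = 0.2854.
Δσ_z = 3×790/(2π×5.7²) × 0.2854 = 11.61 × 0.2854 = 3.313 kPa

Δσ_z ≈ 3.31 kPa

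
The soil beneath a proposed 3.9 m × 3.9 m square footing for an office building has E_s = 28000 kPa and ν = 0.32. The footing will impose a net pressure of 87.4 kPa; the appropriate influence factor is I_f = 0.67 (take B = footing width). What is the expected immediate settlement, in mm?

Immediate (elastic) settlement: S_e = q·B·(1−ν²)/E_s · I_f.
S_e = 87.4 × 3.9 × (1 − 0.32²) / 28000 × 0.67
    = 87.4 × 3.9 × 0.8976 / 28000 × 0.67
    = 0.007321 m = 7.321 mm

S_e ≈ 7.32 mm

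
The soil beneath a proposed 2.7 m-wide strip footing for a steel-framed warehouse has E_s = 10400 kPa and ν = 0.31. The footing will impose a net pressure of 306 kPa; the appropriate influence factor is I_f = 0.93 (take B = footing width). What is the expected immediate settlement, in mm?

S_e ≈ 66.8 mm

Immediate (elastic) settlement: S_e = q·B·(1−ν²)/E_s · I_f.
S_e = 306 × 2.7 × (1 − 0.31²) / 10400 × 0.93
    = 306 × 2.7 × 0.9039 / 10400 × 0.93
    = 0.06678 m = 66.78 mm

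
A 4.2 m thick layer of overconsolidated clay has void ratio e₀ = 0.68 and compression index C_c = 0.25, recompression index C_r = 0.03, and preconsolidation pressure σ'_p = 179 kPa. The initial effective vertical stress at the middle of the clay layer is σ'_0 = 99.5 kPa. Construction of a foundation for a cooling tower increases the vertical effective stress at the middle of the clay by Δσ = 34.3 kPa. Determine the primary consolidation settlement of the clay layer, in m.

S_c ≈ 0.00965 m

Final effective stress: σ'_f = 99.5 + 34.3 = 133.8 kPa.
σ'_f = 133.8 ≤ σ'_p = 179 kPa, so the clay remains overconsolidated and only the recompression index applies:
S_c = C_r·H/(1+e₀)·log₁₀(σ'_f/σ'_0) = 0.03×4.2/1.68×log₁₀(133.8/99.5)
    = 0.075 × 0.12863 = 0.009647 m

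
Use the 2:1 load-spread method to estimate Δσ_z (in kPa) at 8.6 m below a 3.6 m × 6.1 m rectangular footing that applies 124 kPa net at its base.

By the 2:1 method the load spreads at 1 horizontal : 2 vertical, so at depth z the loaded area has grown by z in each plan dimension:
Δσ = qBL/((B+z)(L+z)) = 124×3.6×6.1/((3.6+8.6)(6.1+8.6)) = 15.184 kPa

Δσ_z ≈ 15.2 kPa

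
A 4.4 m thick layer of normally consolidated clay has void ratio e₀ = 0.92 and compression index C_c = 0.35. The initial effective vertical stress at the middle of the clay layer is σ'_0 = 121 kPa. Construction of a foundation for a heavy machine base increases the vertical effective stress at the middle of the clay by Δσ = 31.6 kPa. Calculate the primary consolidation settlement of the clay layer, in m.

Final effective stress: σ'_f = σ'_0 + Δσ = 121 + 31.6 = 152.6 kPa.
Normally consolidated clay, so the full stress increment lies on the virgin compression line:
S_c = C_c·H/(1+e₀)·log₁₀(σ'_f/σ'_0) = 0.35×4.4/(1+0.92)×log₁₀(152.6/121)
    = 0.80208 × 0.10077 = 0.08083 m

S_c ≈ 0.0808 m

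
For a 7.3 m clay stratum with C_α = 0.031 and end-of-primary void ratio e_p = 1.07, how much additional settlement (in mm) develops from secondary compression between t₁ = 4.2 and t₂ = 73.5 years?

S_s ≈ 136 mm

Secondary compression: S_s = C_α·H/(1+e_p)·log₁₀(t₂/t₁)
S_s = 0.031×7.3/(1+1.07)×log₁₀(73.5/4.2)
    = 0.1093 × 1.243 = 0.1359 m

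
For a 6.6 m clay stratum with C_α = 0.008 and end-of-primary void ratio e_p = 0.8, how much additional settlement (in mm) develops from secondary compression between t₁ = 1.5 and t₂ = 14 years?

Secondary compression: S_s = C_α·H/(1+e_p)·log₁₀(t₂/t₁)
S_s = 0.008×6.6/(1+0.8)×log₁₀(14/1.5)
    = 0.02933 × 0.97 = 0.02845 m

S_s ≈ 28.5 mm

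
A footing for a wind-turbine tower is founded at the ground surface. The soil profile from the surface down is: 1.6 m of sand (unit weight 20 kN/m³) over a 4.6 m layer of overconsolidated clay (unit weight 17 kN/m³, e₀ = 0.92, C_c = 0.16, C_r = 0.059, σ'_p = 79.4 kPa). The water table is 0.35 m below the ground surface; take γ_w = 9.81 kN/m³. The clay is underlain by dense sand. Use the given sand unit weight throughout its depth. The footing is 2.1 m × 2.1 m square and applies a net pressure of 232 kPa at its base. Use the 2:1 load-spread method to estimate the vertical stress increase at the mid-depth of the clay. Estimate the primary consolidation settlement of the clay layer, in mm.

S_c ≈ 35.5 mm

Mid-depth of clay below the ground surface: z = 1.6 + 4.6/2 = 3.9 m.
Total vertical stress at mid-clay: σ_v = 20×1.6 + 17×2.3 = 71.1 kPa.
Pore pressure: u = 9.81×(3.9 − 0.35) = 34.825 kPa.
Initial effective stress: σ'_0 = σ_v − u = 71.1 − 34.825 = 36.275 kPa.
Stress increase at mid-clay by the 2:1 spreading method:
Δσ = qBL/((B+z)(L+z)) = 232×2.1×2.1/((2.1+3.9)(2.1+3.9)) = 28.42 kPa
Final effective stress: σ'_f = 36.275 + 28.42 = 64.695 kPa.
σ'_f = 64.695 ≤ σ'_p = 79.4 kPa, so the clay remains overconsolidated and only the recompression index applies:
S_c = C_r·H/(1+e₀)·log₁₀(σ'_f/σ'_0) = 0.059×4.6/1.92×log₁₀(64.695/36.275)
    = 0.14135 × 0.25126 = 0.03552 m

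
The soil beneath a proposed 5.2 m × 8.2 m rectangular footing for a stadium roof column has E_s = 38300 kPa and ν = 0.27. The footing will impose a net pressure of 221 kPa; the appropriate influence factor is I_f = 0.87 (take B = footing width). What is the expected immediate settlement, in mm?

S_e ≈ 24.2 mm

Immediate (elastic) settlement: S_e = q·B·(1−ν²)/E_s · I_f.
S_e = 221 × 5.2 × (1 − 0.27²) / 38300 × 0.87
    = 221 × 5.2 × 0.9271 / 38300 × 0.87
    = 0.0242 m = 24.2 mm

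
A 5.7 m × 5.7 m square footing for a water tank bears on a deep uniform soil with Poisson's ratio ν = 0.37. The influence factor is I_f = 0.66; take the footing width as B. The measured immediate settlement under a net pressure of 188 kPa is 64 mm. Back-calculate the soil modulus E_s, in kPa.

S_e = q·B·(1−ν²)/E_s · I_f  ⇒  E_s = q·B·(1−ν²)·I_f / S_e.
E_s = 188 × 5.7 × 0.8631 × 0.66 / 0.064 = 9538 kPa

E_s ≈ 9540 kPa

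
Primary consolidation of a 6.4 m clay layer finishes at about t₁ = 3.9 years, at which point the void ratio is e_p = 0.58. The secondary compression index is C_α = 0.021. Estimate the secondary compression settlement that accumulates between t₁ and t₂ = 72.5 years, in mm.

Secondary compression: S_s = C_α·H/(1+e_p)·log₁₀(t₂/t₁)
S_s = 0.021×6.4/(1+0.58)×log₁₀(72.5/3.9)
    = 0.08506 × 1.269 = 0.108 m

S_s ≈ 108 mm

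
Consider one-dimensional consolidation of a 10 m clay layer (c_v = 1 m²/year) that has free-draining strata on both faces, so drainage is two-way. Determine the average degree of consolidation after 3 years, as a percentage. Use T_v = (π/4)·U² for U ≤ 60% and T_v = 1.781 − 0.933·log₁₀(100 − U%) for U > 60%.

Drainage path length: H_d = H/2 = 5 m (double drainage).
T_v = c_v·t/H_d² = 1×3/5² = 0.12.
T_v = 0.12 corresponds to the U ≤ 60% branch:
U = √(4T_v/π) = 0.3909

U ≈ 39.1 %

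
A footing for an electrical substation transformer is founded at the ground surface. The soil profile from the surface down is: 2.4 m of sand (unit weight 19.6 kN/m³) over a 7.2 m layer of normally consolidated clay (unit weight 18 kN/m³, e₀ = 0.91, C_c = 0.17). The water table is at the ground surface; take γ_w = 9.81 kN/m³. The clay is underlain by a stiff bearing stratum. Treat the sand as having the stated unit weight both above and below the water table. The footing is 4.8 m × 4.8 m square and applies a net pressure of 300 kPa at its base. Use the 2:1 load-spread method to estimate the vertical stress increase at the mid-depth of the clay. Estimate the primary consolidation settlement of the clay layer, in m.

S_c ≈ 0.209 m

Mid-depth of clay below the ground surface: z = 2.4 + 7.2/2 = 6 m.
Total vertical stress at mid-clay: σ_v = 19.6×2.4 + 18×3.6 = 111.84 kPa.
Pore pressure: u = 9.81×(6 − 0) = 58.86 kPa.
Initial effective stress: σ'_0 = σ_v − u = 111.84 − 58.86 = 52.98 kPa.
Stress increase at mid-clay by the 2:1 spreading method:
Δσ = qBL/((B+z)(L+z)) = 300×4.8×4.8/((4.8+6)(4.8+6)) = 59.259 kPa
Final effective stress: σ'_f = σ'_0 + Δσ = 52.98 + 59.259 = 112.24 kPa.
Normally consolidated clay, so the full stress increment lies on the virgin compression line:
S_c = C_c·H/(1+e₀)·log₁₀(σ'_f/σ'_0) = 0.17×7.2/(1+0.91)×log₁₀(112.24/52.98)
    = 0.64084 × 0.32604 = 0.2089 m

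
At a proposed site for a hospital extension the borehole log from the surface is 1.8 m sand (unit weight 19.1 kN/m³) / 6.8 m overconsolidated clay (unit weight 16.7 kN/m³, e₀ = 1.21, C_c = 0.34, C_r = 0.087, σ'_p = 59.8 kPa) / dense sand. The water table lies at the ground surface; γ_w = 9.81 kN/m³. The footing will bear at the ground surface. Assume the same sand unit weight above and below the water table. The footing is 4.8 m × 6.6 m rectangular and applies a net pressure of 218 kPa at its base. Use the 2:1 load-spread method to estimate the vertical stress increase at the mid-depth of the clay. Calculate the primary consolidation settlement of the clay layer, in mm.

S_c ≈ 274 mm

Mid-depth of clay below the ground surface: z = 1.8 + 6.8/2 = 5.2 m.
Total vertical stress at mid-clay: σ_v = 19.1×1.8 + 16.7×3.4 = 91.16 kPa.
Pore pressure: u = 9.81×(5.2 − 0) = 51.012 kPa.
Initial effective stress: σ'_0 = σ_v − u = 91.16 − 51.012 = 40.148 kPa.
Stress increase at mid-clay by the 2:1 spreading method:
Δσ = qBL/((B+z)(L+z)) = 218×4.8×6.6/((4.8+5.2)(6.6+5.2)) = 58.527 kPa
Final effective stress: σ'_f = 40.148 + 58.527 = 98.675 kPa.
σ'_f = 98.675 > σ'_p = 59.8 kPa, so the stress path crosses the preconsolidation pressure — recompression up to σ'_p, then virgin compression beyond:
S_c = H/(1+e₀)·[C_r·log₁₀(σ'_p/σ'_0) + C_c·log₁₀(σ'_f/σ'_p)]
    = 6.8/2.21 × [0.087×log₁₀(59.8/40.148) + 0.34×log₁₀(98.675/59.8)]
    = 3.0769 × [0.015054 + 0.073952] = 0.2739 m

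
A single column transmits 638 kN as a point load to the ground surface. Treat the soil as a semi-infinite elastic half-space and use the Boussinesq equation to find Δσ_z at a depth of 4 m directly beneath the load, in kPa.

Δσ_z ≈ 19 kPa

Boussinesq vertical stress below a point load on an elastic half-space:
Δσ_z = 3P/(2πz²) · [1 + (r/z)²]^(−5/2)
r/z = 0/4 = 0; [1+(r/z)²]^(−5/2) = 1.
Δσ_z = 3×638/(2π×4²) × 1 = 19.039 × 1 = 19.04 kPa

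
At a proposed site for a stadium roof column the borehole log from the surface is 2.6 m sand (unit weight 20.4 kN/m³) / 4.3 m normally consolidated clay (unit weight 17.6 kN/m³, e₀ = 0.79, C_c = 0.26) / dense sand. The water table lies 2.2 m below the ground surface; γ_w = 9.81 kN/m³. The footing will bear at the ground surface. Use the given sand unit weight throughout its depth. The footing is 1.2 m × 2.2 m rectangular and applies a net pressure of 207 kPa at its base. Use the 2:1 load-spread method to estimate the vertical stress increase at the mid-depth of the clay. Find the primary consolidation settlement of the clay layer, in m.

Mid-depth of clay below the ground surface: z = 2.6 + 4.3/2 = 4.75 m.
Total vertical stress at mid-clay: σ_v = 20.4×2.6 + 17.6×2.15 = 90.88 kPa.
Pore pressure: u = 9.81×(4.75 − 2.2) = 25.015 kPa.
Initial effective stress: σ'_0 = σ_v − u = 90.88 − 25.015 = 65.865 kPa.
Stress increase at mid-clay by the 2:1 spreading method:
Δσ = qBL/((B+z)(L+z)) = 207×1.2×2.2/((1.2+4.75)(2.2+4.75)) = 13.215 kPa
Final effective stress: σ'_f = σ'_0 + Δσ = 65.865 + 13.215 = 79.08 kPa.
Normally consolidated clay, so the full stress increment lies on the virgin compression line:
S_c = C_c·H/(1+e₀)·log₁₀(σ'_f/σ'_0) = 0.26×4.3/(1+0.79)×log₁₀(79.08/65.865)
    = 0.62458 × 0.079412 = 0.0496 m

S_c ≈ 0.0496 m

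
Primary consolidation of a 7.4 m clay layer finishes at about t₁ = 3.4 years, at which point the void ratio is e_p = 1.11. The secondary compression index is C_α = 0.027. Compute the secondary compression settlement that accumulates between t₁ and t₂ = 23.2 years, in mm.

Secondary compression: S_s = C_α·H/(1+e_p)·log₁₀(t₂/t₁)
S_s = 0.027×7.4/(1+1.11)×log₁₀(23.2/3.4)
    = 0.09469 × 0.834 = 0.07897 m

S_s ≈ 79 mm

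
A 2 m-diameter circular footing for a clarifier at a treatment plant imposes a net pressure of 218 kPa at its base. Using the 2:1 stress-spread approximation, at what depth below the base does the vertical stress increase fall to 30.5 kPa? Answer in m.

2:1 spreading — at depth z the loaded area has grown by z in each plan dimension:
qD²/(D+z)² = Δσ_z ⇒ z = D(√(q/Δσ_z) − 1) = 2×(√(218/30.5) − 1) = 3.347 m

z ≈ 3.35 m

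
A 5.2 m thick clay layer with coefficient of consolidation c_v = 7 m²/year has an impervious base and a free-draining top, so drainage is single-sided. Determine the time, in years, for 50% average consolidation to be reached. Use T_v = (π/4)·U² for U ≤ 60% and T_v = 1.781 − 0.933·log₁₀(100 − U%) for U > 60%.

Drainage path length: H_d = H = 5.2 m (single drainage).
U ≤ 60%: T_v = (π/4)·U² = (π/4)×0.5² = 0.19635.
t = T_v·H_d²/c_v = 0.19635×5.2²/7 = 0.7585 years.

t ≈ 0.758 years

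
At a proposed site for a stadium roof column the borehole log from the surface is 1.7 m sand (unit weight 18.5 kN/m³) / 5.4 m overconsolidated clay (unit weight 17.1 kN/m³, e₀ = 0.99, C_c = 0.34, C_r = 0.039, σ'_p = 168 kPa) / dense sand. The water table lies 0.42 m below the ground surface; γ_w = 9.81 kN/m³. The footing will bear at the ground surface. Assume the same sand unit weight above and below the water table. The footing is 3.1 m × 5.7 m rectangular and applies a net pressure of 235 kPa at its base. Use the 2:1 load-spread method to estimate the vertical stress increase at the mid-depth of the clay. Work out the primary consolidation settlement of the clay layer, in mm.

S_c ≈ 40.6 mm

Mid-depth of clay below the ground surface: z = 1.7 + 5.4/2 = 4.4 m.
Total vertical stress at mid-clay: σ_v = 18.5×1.7 + 17.1×2.7 = 77.62 kPa.
Pore pressure: u = 9.81×(4.4 − 0.42) = 39.044 kPa.
Initial effective stress: σ'_0 = σ_v − u = 77.62 − 39.044 = 38.576 kPa.
Stress increase at mid-clay by the 2:1 spreading method:
Δσ = qBL/((B+z)(L+z)) = 235×3.1×5.7/((3.1+4.4)(5.7+4.4)) = 54.818 kPa
Final effective stress: σ'_f = 38.576 + 54.818 = 93.394 kPa.
σ'_f = 93.394 ≤ σ'_p = 168 kPa, so the clay remains overconsolidated and only the recompression index applies:
S_c = C_r·H/(1+e₀)·log₁₀(σ'_f/σ'_0) = 0.039×5.4/1.99×log₁₀(93.394/38.576)
    = 0.10583 × 0.384 = 0.04064 m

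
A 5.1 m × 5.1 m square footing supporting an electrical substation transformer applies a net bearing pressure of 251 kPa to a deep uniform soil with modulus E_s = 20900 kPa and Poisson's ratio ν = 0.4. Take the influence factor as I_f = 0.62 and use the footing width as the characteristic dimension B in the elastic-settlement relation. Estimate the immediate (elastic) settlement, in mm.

Immediate (elastic) settlement: S_e = q·B·(1−ν²)/E_s · I_f.
S_e = 251 × 5.1 × (1 − 0.4²) / 20900 × 0.62
    = 251 × 5.1 × 0.84 / 20900 × 0.62
    = 0.0319 m = 31.9 mm

S_e ≈ 31.9 mm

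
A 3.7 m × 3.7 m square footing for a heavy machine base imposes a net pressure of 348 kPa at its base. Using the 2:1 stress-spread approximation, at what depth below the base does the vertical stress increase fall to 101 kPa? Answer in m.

2:1 spreading — at depth z the loaded area has grown by z in each plan dimension:
qB²/(B+z)² = Δσ_z ⇒ z = B(√(q/Δσ_z) − 1) = 3.7×(√(348/101) − 1) = 3.168 m

z ≈ 3.17 m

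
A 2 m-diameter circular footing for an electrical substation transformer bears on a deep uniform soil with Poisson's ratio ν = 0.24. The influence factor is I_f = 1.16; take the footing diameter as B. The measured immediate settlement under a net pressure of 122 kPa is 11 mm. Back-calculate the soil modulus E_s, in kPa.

S_e = q·B·(1−ν²)/E_s · I_f  ⇒  E_s = q·B·(1−ν²)·I_f / S_e.
E_s = 122 × 2 × 0.9424 × 1.16 / 0.011 = 24250 kPa

E_s ≈ 24200 kPa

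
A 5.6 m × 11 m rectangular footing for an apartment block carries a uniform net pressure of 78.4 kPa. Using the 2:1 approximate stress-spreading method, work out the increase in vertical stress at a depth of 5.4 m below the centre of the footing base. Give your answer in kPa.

Δσ_z ≈ 26.8 kPa

By the 2:1 method the load spreads at 1 horizontal : 2 vertical, so at depth z the loaded area has grown by z in each plan dimension:
Δσ = qBL/((B+z)(L+z)) = 78.4×5.6×11/((5.6+5.4)(11+5.4)) = 26.771 kPa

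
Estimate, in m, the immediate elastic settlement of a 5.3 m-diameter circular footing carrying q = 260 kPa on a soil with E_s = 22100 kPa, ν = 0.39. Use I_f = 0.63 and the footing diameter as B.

Immediate (elastic) settlement: S_e = q·B·(1−ν²)/E_s · I_f.
S_e = 260 × 5.3 × (1 − 0.39²) / 22100 × 0.63
    = 260 × 5.3 × 0.8479 / 22100 × 0.63
    = 0.03331 m

S_e ≈ 0.0333 m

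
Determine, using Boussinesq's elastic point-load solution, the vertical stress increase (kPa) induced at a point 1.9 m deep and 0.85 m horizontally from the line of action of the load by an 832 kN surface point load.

Boussinesq vertical stress below a point load on an elastic half-space:
Δσ_z = 3P/(2πz²) · [1 + (r/z)²]^(−5/2)
r/z = 0.85/1.9 = 0.44737; [1+(r/z)²]^(−5/2) = 0.63376.
Δσ_z = 3×832/(2π×1.9²) × 0.63376 = 110.04 × 0.63376 = 69.74 kPa

Δσ_z ≈ 69.7 kPa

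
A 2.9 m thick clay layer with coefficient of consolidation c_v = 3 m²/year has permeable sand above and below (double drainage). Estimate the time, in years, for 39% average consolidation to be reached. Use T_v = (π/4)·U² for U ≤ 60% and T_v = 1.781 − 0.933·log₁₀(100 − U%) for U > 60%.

Drainage path length: H_d = H/2 = 1.45 m (double drainage).
U ≤ 60%: T_v = (π/4)·U² = (π/4)×0.39² = 0.11946.
t = T_v·H_d²/c_v = 0.11946×1.45²/3 = 0.08372 years.

t ≈ 0.0837 years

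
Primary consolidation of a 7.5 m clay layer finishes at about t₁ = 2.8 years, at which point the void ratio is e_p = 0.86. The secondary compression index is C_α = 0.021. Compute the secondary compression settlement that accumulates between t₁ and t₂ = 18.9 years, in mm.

S_s ≈ 70.2 mm

Secondary compression: S_s = C_α·H/(1+e_p)·log₁₀(t₂/t₁)
S_s = 0.021×7.5/(1+0.86)×log₁₀(18.9/2.8)
    = 0.08468 × 0.8293 = 0.07022 m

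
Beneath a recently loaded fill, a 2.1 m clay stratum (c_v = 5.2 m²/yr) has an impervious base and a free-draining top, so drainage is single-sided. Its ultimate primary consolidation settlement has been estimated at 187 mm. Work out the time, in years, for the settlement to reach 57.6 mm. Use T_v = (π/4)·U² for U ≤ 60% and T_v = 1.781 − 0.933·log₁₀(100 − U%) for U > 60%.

Drainage path length: H_d = H = 2.1 m (single drainage).
U = S(t)/S_ult = 57.6/187 = 0.308.
U ≤ 60%: T_v = (π/4)·U² = (π/4)×0.30802² = 0.074516.
t = T_v·H_d²/c_v = 0.074516×2.1²/5.2 = 0.0632 years.

t ≈ 0.0632 years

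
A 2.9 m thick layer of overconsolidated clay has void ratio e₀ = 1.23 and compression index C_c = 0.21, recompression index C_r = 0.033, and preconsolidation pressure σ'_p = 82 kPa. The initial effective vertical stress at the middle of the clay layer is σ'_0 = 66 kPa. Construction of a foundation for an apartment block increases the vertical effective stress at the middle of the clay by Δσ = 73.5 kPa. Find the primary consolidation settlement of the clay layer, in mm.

Final effective stress: σ'_f = 66 + 73.5 = 139.5 kPa.
σ'_f = 139.5 > σ'_p = 82 kPa, so the stress path crosses the preconsolidation pressure — recompression up to σ'_p, then virgin compression beyond:
S_c = H/(1+e₀)·[C_r·log₁₀(σ'_p/σ'_0) + C_c·log₁₀(σ'_f/σ'_p)]
    = 2.9/2.23 × [0.033×log₁₀(82/66) + 0.21×log₁₀(139.5/82)]
    = 1.3004 × [0.0031109 + 0.04846] = 0.06706 m

S_c ≈ 67.1 mm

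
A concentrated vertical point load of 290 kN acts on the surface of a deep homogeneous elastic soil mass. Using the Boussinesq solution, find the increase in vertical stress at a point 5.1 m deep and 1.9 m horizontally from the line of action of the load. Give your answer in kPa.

Boussinesq vertical stress below a point load on an elastic half-space:
Δσ_z = 3P/(2πz²) · [1 + (r/z)²]^(−5/2)
r/z = 1.9/5.1 = 0.37255; [1+(r/z)²]^(−5/2) = 0.72258.
Δσ_z = 3×290/(2π×5.1²) × 0.72258 = 5.3235 × 0.72258 = 3.847 kPa

Δσ_z ≈ 3.85 kPa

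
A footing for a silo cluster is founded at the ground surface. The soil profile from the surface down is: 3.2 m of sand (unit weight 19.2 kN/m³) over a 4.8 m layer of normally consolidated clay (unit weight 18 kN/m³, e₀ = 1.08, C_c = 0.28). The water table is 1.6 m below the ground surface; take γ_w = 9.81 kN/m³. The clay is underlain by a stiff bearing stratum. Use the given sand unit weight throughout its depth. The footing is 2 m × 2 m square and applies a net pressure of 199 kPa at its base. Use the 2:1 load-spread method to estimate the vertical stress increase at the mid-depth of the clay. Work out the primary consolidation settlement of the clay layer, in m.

S_c ≈ 0.0537 m

Mid-depth of clay below the ground surface: z = 3.2 + 4.8/2 = 5.6 m.
Total vertical stress at mid-clay: σ_v = 19.2×3.2 + 18×2.4 = 104.64 kPa.
Pore pressure: u = 9.81×(5.6 − 1.6) = 39.24 kPa.
Initial effective stress: σ'_0 = σ_v − u = 104.64 − 39.24 = 65.4 kPa.
Stress increase at mid-clay by the 2:1 spreading method:
Δσ = qBL/((B+z)(L+z)) = 199×2×2/((2+5.6)(2+5.6)) = 13.781 kPa
Final effective stress: σ'_f = σ'_0 + Δσ = 65.4 + 13.781 = 79.181 kPa.
Normally consolidated clay, so the full stress increment lies on the virgin compression line:
S_c = C_c·H/(1+e₀)·log₁₀(σ'_f/σ'_0) = 0.28×4.8/(1+1.08)×log₁₀(79.181/65.4)
    = 0.64615 × 0.083043 = 0.05366 m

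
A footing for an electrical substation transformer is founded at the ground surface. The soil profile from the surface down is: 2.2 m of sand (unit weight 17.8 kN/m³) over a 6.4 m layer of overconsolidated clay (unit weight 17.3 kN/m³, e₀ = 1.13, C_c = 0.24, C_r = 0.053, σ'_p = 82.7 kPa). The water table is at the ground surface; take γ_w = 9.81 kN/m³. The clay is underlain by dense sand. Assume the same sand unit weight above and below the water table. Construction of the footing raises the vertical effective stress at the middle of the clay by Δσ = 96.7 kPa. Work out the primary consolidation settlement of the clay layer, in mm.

S_c ≈ 209 mm

Mid-depth of clay below the ground surface: z = 2.2 + 6.4/2 = 5.4 m.
Total vertical stress at mid-clay: σ_v = 17.8×2.2 + 17.3×3.2 = 94.52 kPa.
Pore pressure: u = 9.81×(5.4 − 0) = 52.974 kPa.
Initial effective stress: σ'_0 = σ_v − u = 94.52 − 52.974 = 41.546 kPa.
Final effective stress: σ'_f = 41.546 + 96.7 = 138.25 kPa.
σ'_f = 138.25 > σ'_p = 82.7 kPa, so the stress path crosses the preconsolidation pressure — recompression up to σ'_p, then virgin compression beyond:
S_c = H/(1+e₀)·[C_r·log₁₀(σ'_p/σ'_0) + C_c·log₁₀(σ'_f/σ'_p)]
    = 6.4/2.13 × [0.053×log₁₀(82.7/41.546) + 0.24×log₁₀(138.25/82.7)]
    = 3.0047 × [0.015846 + 0.053558] = 0.2085 m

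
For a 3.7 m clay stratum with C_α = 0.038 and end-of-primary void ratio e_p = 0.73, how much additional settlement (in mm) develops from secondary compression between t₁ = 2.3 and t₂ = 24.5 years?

Secondary compression: S_s = C_α·H/(1+e_p)·log₁₀(t₂/t₁)
S_s = 0.038×3.7/(1+0.73)×log₁₀(24.5/2.3)
    = 0.08127 × 1.027 = 0.0835 m

S_s ≈ 83.5 mm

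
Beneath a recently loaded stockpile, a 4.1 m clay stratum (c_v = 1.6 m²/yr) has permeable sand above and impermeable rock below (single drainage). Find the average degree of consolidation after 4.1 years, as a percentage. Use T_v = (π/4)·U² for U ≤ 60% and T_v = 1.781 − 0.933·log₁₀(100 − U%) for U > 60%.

U ≈ 69.1 %

Drainage path length: H_d = H = 4.1 m (single drainage).
T_v = c_v·t/H_d² = 1.6×4.1/4.1² = 0.39024.
T_v = 0.39024 corresponds to the U > 60% branch:
U = 1 − 10^((1.781 − T_v)/0.933)/100 = 0.6905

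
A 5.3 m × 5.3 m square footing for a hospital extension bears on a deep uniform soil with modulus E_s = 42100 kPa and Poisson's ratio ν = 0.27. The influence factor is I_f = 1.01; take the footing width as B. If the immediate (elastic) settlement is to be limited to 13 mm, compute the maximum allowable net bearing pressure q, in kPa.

S_e = q·B·(1−ν²)/E_s · I_f  ⇒  q = S_e·E_s / (B·(1−ν²)·I_f).
q = 0.013 × 42100 / (5.3 × 0.9271 × 1.01) = 110.3 kPa

q ≈ 110 kPa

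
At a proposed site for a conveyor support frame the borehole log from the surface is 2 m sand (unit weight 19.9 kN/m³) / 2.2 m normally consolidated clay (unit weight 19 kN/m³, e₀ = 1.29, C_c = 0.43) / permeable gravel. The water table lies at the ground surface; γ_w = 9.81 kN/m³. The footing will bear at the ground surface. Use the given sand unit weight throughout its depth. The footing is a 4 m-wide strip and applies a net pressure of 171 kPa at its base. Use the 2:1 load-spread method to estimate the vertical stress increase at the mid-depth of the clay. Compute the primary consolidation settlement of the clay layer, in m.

S_c ≈ 0.257 m

Mid-depth of clay below the ground surface: z = 2 + 2.2/2 = 3.1 m.
Total vertical stress at mid-clay: σ_v = 19.9×2 + 19×1.1 = 60.7 kPa.
Pore pressure: u = 9.81×(3.1 − 0) = 30.411 kPa.
Initial effective stress: σ'_0 = σ_v − u = 60.7 − 30.411 = 30.289 kPa.
Stress increase at mid-clay by the 2:1 spreading method:
Δσ = qB/(B+z) = 171×4/(4+3.1) = 96.338 kPa
Final effective stress: σ'_f = σ'_0 + Δσ = 30.289 + 96.338 = 126.63 kPa.
Normally consolidated clay, so the full stress increment lies on the virgin compression line:
S_c = C_c·H/(1+e₀)·log₁₀(σ'_f/σ'_0) = 0.43×2.2/(1+1.29)×log₁₀(126.63/30.289)
    = 0.4131 × 0.62125 = 0.2566 m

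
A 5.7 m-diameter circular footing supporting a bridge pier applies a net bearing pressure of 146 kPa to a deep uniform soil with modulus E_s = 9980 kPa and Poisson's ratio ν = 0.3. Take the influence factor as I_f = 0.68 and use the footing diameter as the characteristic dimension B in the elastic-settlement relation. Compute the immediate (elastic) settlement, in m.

Immediate (elastic) settlement: S_e = q·B·(1−ν²)/E_s · I_f.
S_e = 146 × 5.7 × (1 − 0.3²) / 9980 × 0.68
    = 146 × 5.7 × 0.91 / 9980 × 0.68
    = 0.0516 m

S_e ≈ 0.0516 m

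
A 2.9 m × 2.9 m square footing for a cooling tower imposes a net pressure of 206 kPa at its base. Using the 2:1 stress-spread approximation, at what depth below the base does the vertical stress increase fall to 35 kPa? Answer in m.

2:1 spreading — at depth z the loaded area has grown by z in each plan dimension:
qB²/(B+z)² = Δσ_z ⇒ z = B(√(q/Δσ_z) − 1) = 2.9×(√(206/35) − 1) = 4.136 m

z ≈ 4.14 m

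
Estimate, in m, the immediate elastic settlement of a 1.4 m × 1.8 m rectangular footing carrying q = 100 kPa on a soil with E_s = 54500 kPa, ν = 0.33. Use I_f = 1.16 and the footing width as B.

Immediate (elastic) settlement: S_e = q·B·(1−ν²)/E_s · I_f.
S_e = 100 × 1.4 × (1 − 0.33²) / 54500 × 1.16
    = 100 × 1.4 × 0.8911 / 54500 × 1.16
    = 0.002655 m

S_e ≈ 0.00266 m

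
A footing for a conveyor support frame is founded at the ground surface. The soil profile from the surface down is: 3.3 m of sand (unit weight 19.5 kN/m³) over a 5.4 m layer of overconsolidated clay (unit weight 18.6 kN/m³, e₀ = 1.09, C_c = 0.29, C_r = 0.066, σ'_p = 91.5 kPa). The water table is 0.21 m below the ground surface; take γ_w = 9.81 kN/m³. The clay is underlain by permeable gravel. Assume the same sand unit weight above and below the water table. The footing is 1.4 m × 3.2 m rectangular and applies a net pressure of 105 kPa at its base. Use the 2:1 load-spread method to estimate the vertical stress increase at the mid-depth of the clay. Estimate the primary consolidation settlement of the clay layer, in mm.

S_c ≈ 8.37 mm

Mid-depth of clay below the ground surface: z = 3.3 + 5.4/2 = 6 m.
Total vertical stress at mid-clay: σ_v = 19.5×3.3 + 18.6×2.7 = 114.57 kPa.
Pore pressure: u = 9.81×(6 − 0.21) = 56.8 kPa.
Initial effective stress: σ'_0 = σ_v − u = 114.57 − 56.8 = 57.77 kPa.
Stress increase at mid-clay by the 2:1 spreading method:
Δσ = qBL/((B+z)(L+z)) = 105×1.4×3.2/((1.4+6)(3.2+6)) = 6.9095 kPa
Final effective stress: σ'_f = 57.77 + 6.9095 = 64.68 kPa.
σ'_f = 64.68 ≤ σ'_p = 91.5 kPa, so the clay remains overconsolidated and only the recompression index applies:
S_c = C_r·H/(1+e₀)·log₁₀(σ'_f/σ'_0) = 0.066×5.4/2.09×log₁₀(64.68/57.77)
    = 0.17052 × 0.049068 = 0.008367 m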